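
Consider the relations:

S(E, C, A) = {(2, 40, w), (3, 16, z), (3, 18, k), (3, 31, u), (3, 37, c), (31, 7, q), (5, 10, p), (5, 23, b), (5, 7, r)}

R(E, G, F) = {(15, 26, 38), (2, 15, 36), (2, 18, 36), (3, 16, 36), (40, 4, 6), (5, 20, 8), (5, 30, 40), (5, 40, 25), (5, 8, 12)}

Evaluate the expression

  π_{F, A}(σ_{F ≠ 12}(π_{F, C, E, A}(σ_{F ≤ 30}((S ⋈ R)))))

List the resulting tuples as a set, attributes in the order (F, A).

Natural join on E: {(2, 40, w, 15, 36), (2, 40, w, 18, 36), (3, 16, z, 16, 36), (3, 18, k, 16, 36), (3, 31, u, 16, 36), (3, 37, c, 16, 36), (5, 10, p, 20, 8), (5, 10, p, 30, 40), (5, 10, p, 40, 25), (5, 10, p, 8, 12), (5, 23, b, 20, 8), (5, 23, b, 30, 40), (5, 23, b, 40, 25), (5, 23, b, 8, 12), (5, 7, r, 20, 8), (5, 7, r, 30, 40), (5, 7, r, 40, 25), (5, 7, r, 8, 12)}
σ[F ≤ 30]: keep tuples satisfying F ≤ 30 → {(5, 10, p, 20, 8), (5, 10, p, 40, 25), (5, 10, p, 8, 12), (5, 23, b, 20, 8), (5, 23, b, 40, 25), (5, 23, b, 8, 12), (5, 7, r, 20, 8), (5, 7, r, 40, 25), (5, 7, r, 8, 12)}
π[F, C, E, A]: project onto (F, C, E, A) → {(12, 10, 5, p), (12, 23, 5, b), (12, 7, 5, r), (25, 10, 5, p), (25, 23, 5, b), (25, 7, 5, r), (8, 10, 5, p), (8, 23, 5, b), (8, 7, 5, r)}
σ[F ≠ 12]: keep tuples satisfying F ≠ 12 → {(25, 10, 5, p), (25, 23, 5, b), (25, 7, 5, r), (8, 10, 5, p), (8, 23, 5, b), (8, 7, 5, r)}
π[F, A]: project onto (F, A) → {(25, b), (25, p), (25, r), (8, b), (8, p), (8, r)}

{(25, b), (25, p), (25, r), (8, b), (8, p), (8, r)}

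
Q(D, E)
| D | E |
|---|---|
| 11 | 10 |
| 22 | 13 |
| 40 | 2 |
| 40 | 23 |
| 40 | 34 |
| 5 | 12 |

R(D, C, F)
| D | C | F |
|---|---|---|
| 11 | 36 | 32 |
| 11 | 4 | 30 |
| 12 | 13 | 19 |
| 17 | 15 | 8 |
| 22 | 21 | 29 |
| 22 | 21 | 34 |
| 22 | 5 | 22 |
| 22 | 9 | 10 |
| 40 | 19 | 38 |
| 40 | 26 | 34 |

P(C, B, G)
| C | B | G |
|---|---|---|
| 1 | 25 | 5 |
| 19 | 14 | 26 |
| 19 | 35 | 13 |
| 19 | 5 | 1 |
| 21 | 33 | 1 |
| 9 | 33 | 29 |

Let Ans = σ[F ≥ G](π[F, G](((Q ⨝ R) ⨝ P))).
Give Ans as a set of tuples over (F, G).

{(29, 1), (34, 1), (38, 1), (38, 13), (38, 26)}

Joining Q and R on D yields {(11, 10, 36, 32), (11, 10, 4, 30), (22, 13, 21, 29), (22, 13, 21, 34), (22, 13, 5, 22), (22, 13, 9, 10), (40, 2, 19, 38), (40, 2, 26, 34), (40, 23, 19, 38), (40, 23, 26, 34), (40, 34, 19, 38), (40, 34, 26, 34)}.
Joining (Q ⨝ R) and P on C yields {(22, 13, 21, 29, 33, 1), (22, 13, 21, 34, 33, 1), (22, 13, 9, 10, 33, 29), (40, 2, 19, 38, 14, 26), (40, 2, 19, 38, 35, 13), (40, 2, 19, 38, 5, 1), (40, 23, 19, 38, 14, 26), (40, 23, 19, 38, 35, 13), (40, 23, 19, 38, 5, 1), (40, 34, 19, 38, 14, 26), (40, 34, 19, 38, 35, 13), (40, 34, 19, 38, 5, 1)}.
π[F, G]: project onto (F, G) (6 duplicate(s) eliminated) → {(10, 29), (29, 1), (34, 1), (38, 1), (38, 13), (38, 26)}
Filtering on F ≥ G leaves {(29, 1), (34, 1), (38, 1), (38, 13), (38, 26)}.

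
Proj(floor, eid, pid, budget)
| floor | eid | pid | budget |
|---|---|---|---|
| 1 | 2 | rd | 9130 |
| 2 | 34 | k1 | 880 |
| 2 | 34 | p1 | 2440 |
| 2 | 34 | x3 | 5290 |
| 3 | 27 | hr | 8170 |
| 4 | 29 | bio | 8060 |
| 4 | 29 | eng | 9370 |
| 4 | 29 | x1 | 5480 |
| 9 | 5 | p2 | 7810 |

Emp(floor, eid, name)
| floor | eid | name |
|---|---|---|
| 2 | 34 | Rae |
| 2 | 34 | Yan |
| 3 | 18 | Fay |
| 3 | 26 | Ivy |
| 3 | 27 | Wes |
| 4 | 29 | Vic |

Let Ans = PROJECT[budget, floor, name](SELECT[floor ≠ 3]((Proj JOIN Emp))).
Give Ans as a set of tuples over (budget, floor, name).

Natural join on floor, eid: {(2, 34, k1, 880, Rae), (2, 34, k1, 880, Yan), (2, 34, p1, 2440, Rae), (2, 34, p1, 2440, Yan), (2, 34, x3, 5290, Rae), (2, 34, x3, 5290, Yan), (3, 27, hr, 8170, Wes), (4, 29, bio, 8060, Vic), (4, 29, eng, 9370, Vic), (4, 29, x1, 5480, Vic)}
σ[floor ≠ 3]: keep tuples satisfying floor ≠ 3 → {(2, 34, k1, 880, Rae), (2, 34, k1, 880, Yan), (2, 34, p1, 2440, Rae), (2, 34, p1, 2440, Yan), (2, 34, x3, 5290, Rae), (2, 34, x3, 5290, Yan), (4, 29, bio, 8060, Vic), (4, 29, eng, 9370, Vic), (4, 29, x1, 5480, Vic)}
Keep only column(s) budget, floor, name: {(2440, 2, Rae), (2440, 2, Yan), (5290, 2, Rae), (5290, 2, Yan), (5480, 4, Vic), (8060, 4, Vic), (880, 2, Rae), (880, 2, Yan), (9370, 4, Vic)}

{(2440, 2, Rae), (2440, 2, Yan), (5290, 2, Rae), (5290, 2, Yan), (5480, 4, Vic), (8060, 4, Vic), (880, 2, Rae), (880, 2, Yan), (9370, 4, Vic)}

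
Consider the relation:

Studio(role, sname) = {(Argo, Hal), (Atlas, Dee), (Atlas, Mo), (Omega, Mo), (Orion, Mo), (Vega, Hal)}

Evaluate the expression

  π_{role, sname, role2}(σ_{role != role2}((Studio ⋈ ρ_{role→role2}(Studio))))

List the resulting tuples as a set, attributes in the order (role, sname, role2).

ρ[role→role2]: schema becomes (role2, sname); tuples unchanged.
Studio ⋈ ρ_{role→role2}(Studio) (natural join on sname): {(Argo, Hal, Argo), (Argo, Hal, Vega), (Atlas, Dee, Atlas), (Atlas, Mo, Atlas), (Atlas, Mo, Omega), (Atlas, Mo, Orion), (Omega, Mo, Atlas), (Omega, Mo, Omega), (Omega, Mo, Orion), (Orion, Mo, Atlas), (Orion, Mo, Omega), (Orion, Mo, Orion), (Vega, Hal, Argo), (Vega, Hal, Vega)}
σ[role != role2]: keep tuples satisfying role != role2 → {(Argo, Hal, Vega), (Atlas, Mo, Omega), (Atlas, Mo, Orion), (Omega, Mo, Atlas), (Omega, Mo, Orion), (Orion, Mo, Atlas), (Orion, Mo, Omega), (Vega, Hal, Argo)}
Projecting to role, sname, role2: {(Argo, Hal, Vega), (Atlas, Mo, Omega), (Atlas, Mo, Orion), (Omega, Mo, Atlas), (Omega, Mo, Orion), (Orion, Mo, Atlas), (Orion, Mo, Omega), (Vega, Hal, Argo)}

{(Argo, Hal, Vega), (Atlas, Mo, Omega), (Atlas, Mo, Orion), (Omega, Mo, Atlas), (Omega, Mo, Orion), (Orion, Mo, Atlas), (Orion, Mo, Omega), (Vega, Hal, Argo)}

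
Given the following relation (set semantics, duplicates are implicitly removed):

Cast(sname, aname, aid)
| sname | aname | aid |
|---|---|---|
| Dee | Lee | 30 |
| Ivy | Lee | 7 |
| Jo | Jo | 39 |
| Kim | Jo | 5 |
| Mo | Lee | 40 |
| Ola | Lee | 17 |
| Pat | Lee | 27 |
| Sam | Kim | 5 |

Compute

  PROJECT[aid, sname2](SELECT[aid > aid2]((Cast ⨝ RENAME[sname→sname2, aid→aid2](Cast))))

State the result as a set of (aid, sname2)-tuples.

{(17, Ivy), (27, Ivy), (27, Ola), (30, Ivy), (30, Ola), (30, Pat), (39, Kim), (40, Dee), (40, Ivy), (40, Ola), (40, Pat)}

ρ[sname→sname2, aid→aid2]: schema becomes (sname2, aname, aid2); tuples unchanged.
Natural join on aname: {(Dee, Lee, 30, Dee, 30), (Dee, Lee, 30, Ivy, 7), (Dee, Lee, 30, Mo, 40), (Dee, Lee, 30, Ola, 17), (Dee, Lee, 30, Pat, 27), (Ivy, Lee, 7, Dee, 30), (Ivy, Lee, 7, Ivy, 7), (Ivy, Lee, 7, Mo, 40), (Ivy, Lee, 7, Ola, 17), (Ivy, Lee, 7, Pat, 27), (Jo, Jo, 39, Jo, 39), (Jo, Jo, 39, Kim, 5), (Kim, Jo, 5, Jo, 39), (Kim, Jo, 5, Kim, 5), (Mo, Lee, 40, Dee, 30), (Mo, Lee, 40, Ivy, 7), (Mo, Lee, 40, Mo, 40), (Mo, Lee, 40, Ola, 17), (Mo, Lee, 40, Pat, 27), (Ola, Lee, 17, Dee, 30), (Ola, Lee, 17, Ivy, 7), (Ola, Lee, 17, Mo, 40), (Ola, Lee, 17, Ola, 17), (Ola, Lee, 17, Pat, 27), (Pat, Lee, 27, Dee, 30), (Pat, Lee, 27, Ivy, 7), (Pat, Lee, 27, Mo, 40), (Pat, Lee, 27, Ola, 17), (Pat, Lee, 27, Pat, 27), (Sam, Kim, 5, Sam, 5)}
σ[aid > aid2]: keep tuples satisfying aid > aid2 → {(Dee, Lee, 30, Ivy, 7), (Dee, Lee, 30, Ola, 17), (Dee, Lee, 30, Pat, 27), (Jo, Jo, 39, Kim, 5), (Mo, Lee, 40, Dee, 30), (Mo, Lee, 40, Ivy, 7), (Mo, Lee, 40, Ola, 17), (Mo, Lee, 40, Pat, 27), (Ola, Lee, 17, Ivy, 7), (Pat, Lee, 27, Ivy, 7), (Pat, Lee, 27, Ola, 17)}
π_{aid, sname2} gives {(17, Ivy), (27, Ivy), (27, Ola), (30, Ivy), (30, Ola), (30, Pat), (39, Kim), (40, Dee), (40, Ivy), (40, Ola), (40, Pat)}.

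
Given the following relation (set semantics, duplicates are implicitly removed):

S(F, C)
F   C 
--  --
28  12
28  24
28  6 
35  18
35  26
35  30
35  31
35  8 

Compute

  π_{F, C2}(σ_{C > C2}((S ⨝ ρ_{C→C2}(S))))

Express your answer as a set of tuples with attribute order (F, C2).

{(28, 12), (28, 6), (35, 18), (35, 26), (35, 30), (35, 8)}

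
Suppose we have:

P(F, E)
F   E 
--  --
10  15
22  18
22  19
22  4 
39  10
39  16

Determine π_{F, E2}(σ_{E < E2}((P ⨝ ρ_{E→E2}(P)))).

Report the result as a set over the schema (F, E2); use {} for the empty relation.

{(22, 18), (22, 19), (39, 16)}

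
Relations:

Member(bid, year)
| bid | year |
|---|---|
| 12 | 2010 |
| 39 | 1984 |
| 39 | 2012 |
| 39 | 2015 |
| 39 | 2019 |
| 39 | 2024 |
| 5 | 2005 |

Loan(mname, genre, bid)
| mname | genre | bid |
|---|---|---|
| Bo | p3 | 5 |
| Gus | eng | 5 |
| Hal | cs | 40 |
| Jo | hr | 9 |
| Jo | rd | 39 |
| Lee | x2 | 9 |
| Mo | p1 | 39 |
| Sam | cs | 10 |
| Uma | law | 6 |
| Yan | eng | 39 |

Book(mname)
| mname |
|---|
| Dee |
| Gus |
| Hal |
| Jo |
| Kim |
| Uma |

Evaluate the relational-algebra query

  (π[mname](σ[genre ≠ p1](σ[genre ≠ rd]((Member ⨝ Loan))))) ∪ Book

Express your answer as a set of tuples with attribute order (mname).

{Bo, Dee, Gus, Hal, Jo, Kim, Uma, Yan}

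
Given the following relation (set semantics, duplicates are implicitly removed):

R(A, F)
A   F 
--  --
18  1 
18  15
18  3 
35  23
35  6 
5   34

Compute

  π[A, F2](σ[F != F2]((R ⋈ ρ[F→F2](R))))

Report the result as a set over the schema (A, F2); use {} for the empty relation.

ρ[F→F2]: schema becomes (A, F2); tuples unchanged.
Natural join on A: {(18, 1, 1), (18, 1, 15), (18, 1, 3), (18, 15, 1), (18, 15, 15), (18, 15, 3), (18, 3, 1), (18, 3, 15), (18, 3, 3), (35, 23, 23), (35, 23, 6), (35, 6, 23), (35, 6, 6), (5, 34, 34)}
Selection F != F2: {(18, 1, 15), (18, 1, 3), (18, 15, 1), (18, 15, 3), (18, 3, 1), (18, 3, 15), (35, 23, 6), (35, 6, 23)}
π_{A, F2} gives {(18, 1), (18, 15), (18, 3), (35, 23), (35, 6)} (3 duplicate(s) eliminated).

{(18, 1), (18, 15), (18, 3), (35, 23), (35, 6)}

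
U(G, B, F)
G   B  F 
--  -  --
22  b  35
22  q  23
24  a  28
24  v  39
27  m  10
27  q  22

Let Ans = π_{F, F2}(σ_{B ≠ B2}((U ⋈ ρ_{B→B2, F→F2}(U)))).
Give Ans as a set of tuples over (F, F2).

ρ[B→B2, F→F2]: schema becomes (G, B2, F2); tuples unchanged.
U ⋈ ρ_{B→B2, F→F2}(U) (natural join on G): {(22, b, 35, b, 35), (22, b, 35, q, 23), (22, q, 23, b, 35), (22, q, 23, q, 23), (24, a, 28, a, 28), (24, a, 28, v, 39), (24, v, 39, a, 28), (24, v, 39, v, 39), (27, m, 10, m, 10), (27, m, 10, q, 22), (27, q, 22, m, 10), (27, q, 22, q, 22)}
σ[B ≠ B2]: keep tuples satisfying B ≠ B2 → {(22, b, 35, q, 23), (22, q, 23, b, 35), (24, a, 28, v, 39), (24, v, 39, a, 28), (27, m, 10, q, 22), (27, q, 22, m, 10)}
Projecting to F, F2: {(10, 22), (22, 10), (23, 35), (28, 39), (35, 23), (39, 28)}

{(10, 22), (22, 10), (23, 35), (28, 39), (35, 23), (39, 28)}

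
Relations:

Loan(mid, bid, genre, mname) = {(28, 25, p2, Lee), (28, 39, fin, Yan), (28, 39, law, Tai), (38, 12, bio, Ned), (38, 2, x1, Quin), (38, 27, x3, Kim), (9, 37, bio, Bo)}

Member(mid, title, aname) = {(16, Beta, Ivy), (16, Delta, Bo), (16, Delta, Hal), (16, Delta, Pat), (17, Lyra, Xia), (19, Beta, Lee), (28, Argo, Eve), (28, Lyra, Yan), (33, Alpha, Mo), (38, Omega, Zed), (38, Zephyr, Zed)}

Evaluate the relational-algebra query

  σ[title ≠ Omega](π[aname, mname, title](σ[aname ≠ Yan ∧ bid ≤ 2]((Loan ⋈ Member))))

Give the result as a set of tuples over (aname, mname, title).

Natural join on mid: {(28, 25, p2, Lee, Argo, Eve), (28, 25, p2, Lee, Lyra, Yan), (28, 39, fin, Yan, Argo, Eve), (28, 39, fin, Yan, Lyra, Yan), (28, 39, law, Tai, Argo, Eve), (28, 39, law, Tai, Lyra, Yan), (38, 12, bio, Ned, Omega, Zed), (38, 12, bio, Ned, Zephyr, Zed), (38, 2, x1, Quin, Omega, Zed), (38, 2, x1, Quin, Zephyr, Zed), (38, 27, x3, Kim, Omega, Zed), (38, 27, x3, Kim, Zephyr, Zed)}
σ[aname ≠ Yan ∧ bid ≤ 2]: keep tuples satisfying aname ≠ Yan ∧ bid ≤ 2 → {(38, 2, x1, Quin, Omega, Zed), (38, 2, x1, Quin, Zephyr, Zed)}
π[aname, mname, title]: project onto (aname, mname, title) → {(Zed, Quin, Omega), (Zed, Quin, Zephyr)}
σ[title ≠ Omega]: keep tuples satisfying title ≠ Omega → {(Zed, Quin, Zephyr)}

{(Zed, Quin, Zephyr)}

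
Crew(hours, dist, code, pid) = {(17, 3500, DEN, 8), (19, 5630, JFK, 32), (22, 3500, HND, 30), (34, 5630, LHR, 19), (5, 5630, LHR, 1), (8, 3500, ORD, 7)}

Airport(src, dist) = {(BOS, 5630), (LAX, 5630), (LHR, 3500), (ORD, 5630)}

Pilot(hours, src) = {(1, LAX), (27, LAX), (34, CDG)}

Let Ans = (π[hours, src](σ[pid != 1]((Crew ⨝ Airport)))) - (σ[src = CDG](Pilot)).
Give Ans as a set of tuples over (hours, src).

Natural join on dist: {(17, 3500, DEN, 8, LHR), (19, 5630, JFK, 32, BOS), (19, 5630, JFK, 32, LAX), (19, 5630, JFK, 32, ORD), (22, 3500, HND, 30, LHR), (34, 5630, LHR, 19, BOS), (34, 5630, LHR, 19, LAX), (34, 5630, LHR, 19, ORD), (5, 5630, LHR, 1, BOS), (5, 5630, LHR, 1, LAX), (5, 5630, LHR, 1, ORD), (8, 3500, ORD, 7, LHR)}
σ[pid != 1]: keep tuples satisfying pid != 1 → {(17, 3500, DEN, 8, LHR), (19, 5630, JFK, 32, BOS), (19, 5630, JFK, 32, LAX), (19, 5630, JFK, 32, ORD), (22, 3500, HND, 30, LHR), (34, 5630, LHR, 19, BOS), (34, 5630, LHR, 19, LAX), (34, 5630, LHR, 19, ORD), (8, 3500, ORD, 7, LHR)}
π_{hours, src} gives {(17, LHR), (19, BOS), (19, LAX), (19, ORD), (22, LHR), (34, BOS), (34, LAX), (34, ORD), (8, LHR)}.
σ[src = CDG]: keep tuples satisfying src = CDG → {(34, CDG)}
Difference: {(17, LHR), (19, BOS), (19, LAX), (19, ORD), (22, LHR), (34, BOS), (34, LAX), (34, ORD), (8, LHR)} with {(34, CDG)} → {(17, LHR), (19, BOS), (19, LAX), (19, ORD), (22, LHR), (34, BOS), (34, LAX), (34, ORD), (8, LHR)}

{(17, LHR), (19, BOS), (19, LAX), (19, ORD), (22, LHR), (34, BOS), (34, LAX), (34, ORD), (8, LHR)}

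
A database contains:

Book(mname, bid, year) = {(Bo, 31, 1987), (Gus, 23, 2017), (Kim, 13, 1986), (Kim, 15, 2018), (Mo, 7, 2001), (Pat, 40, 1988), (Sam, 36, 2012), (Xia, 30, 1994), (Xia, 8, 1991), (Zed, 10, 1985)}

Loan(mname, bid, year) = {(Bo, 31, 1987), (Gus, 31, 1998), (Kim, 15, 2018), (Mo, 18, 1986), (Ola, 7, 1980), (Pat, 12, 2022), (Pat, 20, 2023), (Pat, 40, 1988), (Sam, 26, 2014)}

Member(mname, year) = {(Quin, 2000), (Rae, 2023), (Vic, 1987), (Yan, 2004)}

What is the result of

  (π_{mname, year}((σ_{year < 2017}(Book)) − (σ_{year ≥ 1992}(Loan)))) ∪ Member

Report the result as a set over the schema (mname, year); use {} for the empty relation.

{(Bo, 1987), (Kim, 1986), (Mo, 2001), (Pat, 1988), (Quin, 2000), (Rae, 2023), (Sam, 2012), (Vic, 1987), (Xia, 1991), (Xia, 1994), (Yan, 2004), (Zed, 1985)}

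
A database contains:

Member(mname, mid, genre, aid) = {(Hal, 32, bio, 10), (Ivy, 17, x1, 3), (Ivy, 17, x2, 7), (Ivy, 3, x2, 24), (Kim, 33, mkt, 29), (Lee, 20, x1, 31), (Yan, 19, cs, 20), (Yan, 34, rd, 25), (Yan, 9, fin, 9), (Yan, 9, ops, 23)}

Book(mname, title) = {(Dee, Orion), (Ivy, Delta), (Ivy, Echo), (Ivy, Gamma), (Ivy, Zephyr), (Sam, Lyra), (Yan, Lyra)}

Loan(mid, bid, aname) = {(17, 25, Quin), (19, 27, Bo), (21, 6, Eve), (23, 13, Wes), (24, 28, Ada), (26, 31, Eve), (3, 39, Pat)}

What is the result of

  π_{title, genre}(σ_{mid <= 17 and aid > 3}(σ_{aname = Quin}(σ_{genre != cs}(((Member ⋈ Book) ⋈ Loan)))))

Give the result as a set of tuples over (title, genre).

Joining Member and Book on mname yields {(Ivy, 17, x1, 3, Delta), (Ivy, 17, x1, 3, Echo), (Ivy, 17, x1, 3, Gamma), (Ivy, 17, x1, 3, Zephyr), (Ivy, 17, x2, 7, Delta), (Ivy, 17, x2, 7, Echo), (Ivy, 17, x2, 7, Gamma), (Ivy, 17, x2, 7, Zephyr), (Ivy, 3, x2, 24, Delta), (Ivy, 3, x2, 24, Echo), (Ivy, 3, x2, 24, Gamma), (Ivy, 3, x2, 24, Zephyr), (Yan, 19, cs, 20, Lyra), (Yan, 34, rd, 25, Lyra), (Yan, 9, fin, 9, Lyra), (Yan, 9, ops, 23, Lyra)}.
Joining (Member ⋈ Book) and Loan on mid yields {(Ivy, 17, x1, 3, Delta, 25, Quin), (Ivy, 17, x1, 3, Echo, 25, Quin), (Ivy, 17, x1, 3, Gamma, 25, Quin), (Ivy, 17, x1, 3, Zephyr, 25, Quin), (Ivy, 17, x2, 7, Delta, 25, Quin), (Ivy, 17, x2, 7, Echo, 25, Quin), (Ivy, 17, x2, 7, Gamma, 25, Quin), (Ivy, 17, x2, 7, Zephyr, 25, Quin), (Ivy, 3, x2, 24, Delta, 39, Pat), (Ivy, 3, x2, 24, Echo, 39, Pat), (Ivy, 3, x2, 24, Gamma, 39, Pat), (Ivy, 3, x2, 24, Zephyr, 39, Pat), (Yan, 19, cs, 20, Lyra, 27, Bo)}.
σ[genre != cs]: keep tuples satisfying genre != cs → {(Ivy, 17, x1, 3, Delta, 25, Quin), (Ivy, 17, x1, 3, Echo, 25, Quin), (Ivy, 17, x1, 3, Gamma, 25, Quin), (Ivy, 17, x1, 3, Zephyr, 25, Quin), (Ivy, 17, x2, 7, Delta, 25, Quin), (Ivy, 17, x2, 7, Echo, 25, Quin), (Ivy, 17, x2, 7, Gamma, 25, Quin), (Ivy, 17, x2, 7, Zephyr, 25, Quin), (Ivy, 3, x2, 24, Delta, 39, Pat), (Ivy, 3, x2, 24, Echo, 39, Pat), (Ivy, 3, x2, 24, Gamma, 39, Pat), (Ivy, 3, x2, 24, Zephyr, 39, Pat)}
σ[aname = Quin]: keep tuples satisfying aname = Quin → {(Ivy, 17, x1, 3, Delta, 25, Quin), (Ivy, 17, x1, 3, Echo, 25, Quin), (Ivy, 17, x1, 3, Gamma, 25, Quin), (Ivy, 17, x1, 3, Zephyr, 25, Quin), (Ivy, 17, x2, 7, Delta, 25, Quin), (Ivy, 17, x2, 7, Echo, 25, Quin), (Ivy, 17, x2, 7, Gamma, 25, Quin), (Ivy, 17, x2, 7, Zephyr, 25, Quin)}
σ[mid <= 17 and aid > 3]: keep tuples satisfying mid <= 17 and aid > 3 → {(Ivy, 17, x2, 7, Delta, 25, Quin), (Ivy, 17, x2, 7, Echo, 25, Quin), (Ivy, 17, x2, 7, Gamma, 25, Quin), (Ivy, 17, x2, 7, Zephyr, 25, Quin)}
π_{title, genre} gives {(Delta, x2), (Echo, x2), (Gamma, x2), (Zephyr, x2)}.

{(Delta, x2), (Echo, x2), (Gamma, x2), (Zephyr, x2)}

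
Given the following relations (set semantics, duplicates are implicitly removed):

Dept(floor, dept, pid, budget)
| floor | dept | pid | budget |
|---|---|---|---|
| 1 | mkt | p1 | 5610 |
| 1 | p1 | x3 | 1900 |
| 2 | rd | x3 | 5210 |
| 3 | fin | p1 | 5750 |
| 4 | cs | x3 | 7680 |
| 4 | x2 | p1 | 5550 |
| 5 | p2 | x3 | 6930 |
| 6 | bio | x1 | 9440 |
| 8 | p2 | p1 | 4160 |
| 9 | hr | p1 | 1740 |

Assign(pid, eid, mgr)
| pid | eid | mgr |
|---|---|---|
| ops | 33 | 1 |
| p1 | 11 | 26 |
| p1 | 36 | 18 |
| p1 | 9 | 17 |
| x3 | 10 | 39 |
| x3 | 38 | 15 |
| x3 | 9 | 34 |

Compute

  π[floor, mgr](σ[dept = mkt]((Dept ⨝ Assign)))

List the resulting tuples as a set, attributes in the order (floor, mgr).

Natural join on pid: {(1, mkt, p1, 5610, 11, 26), (1, mkt, p1, 5610, 36, 18), (1, mkt, p1, 5610, 9, 17), (1, p1, x3, 1900, 10, 39), (1, p1, x3, 1900, 38, 15), (1, p1, x3, 1900, 9, 34), (2, rd, x3, 5210, 10, 39), (2, rd, x3, 5210, 38, 15), (2, rd, x3, 5210, 9, 34), (3, fin, p1, 5750, 11, 26), (3, fin, p1, 5750, 36, 18), (3, fin, p1, 5750, 9, 17), (4, cs, x3, 7680, 10, 39), (4, cs, x3, 7680, 38, 15), (4, cs, x3, 7680, 9, 34), (4, x2, p1, 5550, 11, 26), (4, x2, p1, 5550, 36, 18), (4, x2, p1, 5550, 9, 17), (5, p2, x3, 6930, 10, 39), (5, p2, x3, 6930, 38, 15), (5, p2, x3, 6930, 9, 34), (8, p2, p1, 4160, 11, 26), (8, p2, p1, 4160, 36, 18), (8, p2, p1, 4160, 9, 17), (9, hr, p1, 1740, 11, 26), (9, hr, p1, 1740, 36, 18), (9, hr, p1, 1740, 9, 17)}
σ[dept = mkt]: keep tuples satisfying dept = mkt → {(1, mkt, p1, 5610, 11, 26), (1, mkt, p1, 5610, 36, 18), (1, mkt, p1, 5610, 9, 17)}
π_{floor, mgr} gives {(1, 17), (1, 18), (1, 26)}.

{(1, 17), (1, 18), (1, 26)}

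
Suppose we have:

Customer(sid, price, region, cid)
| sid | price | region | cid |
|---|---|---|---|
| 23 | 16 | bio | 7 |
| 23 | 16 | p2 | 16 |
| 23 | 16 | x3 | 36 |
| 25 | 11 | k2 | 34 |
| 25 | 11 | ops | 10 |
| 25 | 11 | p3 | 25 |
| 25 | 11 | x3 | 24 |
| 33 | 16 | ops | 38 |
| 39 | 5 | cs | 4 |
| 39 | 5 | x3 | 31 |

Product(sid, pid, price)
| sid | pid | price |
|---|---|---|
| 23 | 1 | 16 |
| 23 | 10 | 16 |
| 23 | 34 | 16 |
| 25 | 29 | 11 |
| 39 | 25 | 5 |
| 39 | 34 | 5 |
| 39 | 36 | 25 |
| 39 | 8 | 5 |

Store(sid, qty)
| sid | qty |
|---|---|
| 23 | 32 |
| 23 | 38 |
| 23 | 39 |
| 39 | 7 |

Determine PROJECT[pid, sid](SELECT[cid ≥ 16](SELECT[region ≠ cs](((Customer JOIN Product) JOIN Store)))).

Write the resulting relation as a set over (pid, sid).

{(1, 23), (10, 23), (25, 39), (34, 23), (34, 39), (8, 39)}

Customer ⋈ Product (natural join on sid, price): {(23, 16, bio, 7, 1), (23, 16, bio, 7, 10), (23, 16, bio, 7, 34), (23, 16, p2, 16, 1), (23, 16, p2, 16, 10), (23, 16, p2, 16, 34), (23, 16, x3, 36, 1), (23, 16, x3, 36, 10), (23, 16, x3, 36, 34), (25, 11, k2, 34, 29), (25, 11, ops, 10, 29), (25, 11, p3, 25, 29), (25, 11, x3, 24, 29), (39, 5, cs, 4, 25), (39, 5, cs, 4, 34), (39, 5, cs, 4, 8), (39, 5, x3, 31, 25), (39, 5, x3, 31, 34), (39, 5, x3, 31, 8)}
(Customer JOIN Product) ⋈ Store (natural join on sid): {(23, 16, bio, 7, 1, 32), (23, 16, bio, 7, 1, 38), (23, 16, bio, 7, 1, 39), (23, 16, bio, 7, 10, 32), (23, 16, bio, 7, 10, 38), (23, 16, bio, 7, 10, 39), (23, 16, bio, 7, 34, 32), (23, 16, bio, 7, 34, 38), (23, 16, bio, 7, 34, 39), (23, 16, p2, 16, 1, 32), (23, 16, p2, 16, 1, 38), (23, 16, p2, 16, 1, 39), (23, 16, p2, 16, 10, 32), (23, 16, p2, 16, 10, 38), (23, 16, p2, 16, 10, 39), (23, 16, p2, 16, 34, 32), (23, 16, p2, 16, 34, 38), (23, 16, p2, 16, 34, 39), (23, 16, x3, 36, 1, 32), (23, 16, x3, 36, 1, 38), (23, 16, x3, 36, 1, 39), (23, 16, x3, 36, 10, 32), (23, 16, x3, 36, 10, 38), (23, 16, x3, 36, 10, 39), (23, 16, x3, 36, 34, 32), (23, 16, x3, 36, 34, 38), (23, 16, x3, 36, 34, 39), (39, 5, cs, 4, 25, 7), (39, 5, cs, 4, 34, 7), (39, 5, cs, 4, 8, 7), (39, 5, x3, 31, 25, 7), (39, 5, x3, 31, 34, 7), (39, 5, x3, 31, 8, 7)}
Selection region ≠ cs: {(23, 16, bio, 7, 1, 32), (23, 16, bio, 7, 1, 38), (23, 16, bio, 7, 1, 39), (23, 16, bio, 7, 10, 32), (23, 16, bio, 7, 10, 38), (23, 16, bio, 7, 10, 39), (23, 16, bio, 7, 34, 32), (23, 16, bio, 7, 34, 38), (23, 16, bio, 7, 34, 39), (23, 16, p2, 16, 1, 32), (23, 16, p2, 16, 1, 38), (23, 16, p2, 16, 1, 39), (23, 16, p2, 16, 10, 32), (23, 16, p2, 16, 10, 38), (23, 16, p2, 16, 10, 39), (23, 16, p2, 16, 34, 32), (23, 16, p2, 16, 34, 38), (23, 16, p2, 16, 34, 39), (23, 16, x3, 36, 1, 32), (23, 16, x3, 36, 1, 38), (23, 16, x3, 36, 1, 39), (23, 16, x3, 36, 10, 32), (23, 16, x3, 36, 10, 38), (23, 16, x3, 36, 10, 39), (23, 16, x3, 36, 34, 32), (23, 16, x3, 36, 34, 38), (23, 16, x3, 36, 34, 39), (39, 5, x3, 31, 25, 7), (39, 5, x3, 31, 34, 7), (39, 5, x3, 31, 8, 7)}
Selection cid ≥ 16: {(23, 16, p2, 16, 1, 32), (23, 16, p2, 16, 1, 38), (23, 16, p2, 16, 1, 39), (23, 16, p2, 16, 10, 32), (23, 16, p2, 16, 10, 38), (23, 16, p2, 16, 10, 39), (23, 16, p2, 16, 34, 32), (23, 16, p2, 16, 34, 38), (23, 16, p2, 16, 34, 39), (23, 16, x3, 36, 1, 32), (23, 16, x3, 36, 1, 38), (23, 16, x3, 36, 1, 39), (23, 16, x3, 36, 10, 32), (23, 16, x3, 36, 10, 38), (23, 16, x3, 36, 10, 39), (23, 16, x3, 36, 34, 32), (23, 16, x3, 36, 34, 38), (23, 16, x3, 36, 34, 39), (39, 5, x3, 31, 25, 7), (39, 5, x3, 31, 34, 7), (39, 5, x3, 31, 8, 7)}
π[pid, sid]: project onto (pid, sid) (15 duplicate(s) eliminated) → {(1, 23), (10, 23), (25, 39), (34, 23), (34, 39), (8, 39)}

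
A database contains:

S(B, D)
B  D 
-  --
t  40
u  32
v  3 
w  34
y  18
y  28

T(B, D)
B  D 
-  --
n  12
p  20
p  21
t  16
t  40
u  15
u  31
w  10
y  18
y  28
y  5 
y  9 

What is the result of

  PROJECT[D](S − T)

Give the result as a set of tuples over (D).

{3, 32, 34}

Taking the difference: {(u, 32), (v, 3), (w, 34)}
Projecting to D: {3, 32, 34}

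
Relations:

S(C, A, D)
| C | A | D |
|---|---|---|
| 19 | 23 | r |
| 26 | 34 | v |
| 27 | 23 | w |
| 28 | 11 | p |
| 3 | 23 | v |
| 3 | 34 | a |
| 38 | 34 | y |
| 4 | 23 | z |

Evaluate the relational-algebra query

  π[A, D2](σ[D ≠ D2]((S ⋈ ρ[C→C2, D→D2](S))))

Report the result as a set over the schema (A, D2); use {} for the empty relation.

{(23, r), (23, v), (23, w), (23, z), (34, a), (34, v), (34, y)}

ρ[C→C2, D→D2]: schema becomes (C2, A, D2); tuples unchanged.
Natural join on A: {(19, 23, r, 19, r), (19, 23, r, 27, w), (19, 23, r, 3, v), (19, 23, r, 4, z), (26, 34, v, 26, v), (26, 34, v, 3, a), (26, 34, v, 38, y), (27, 23, w, 19, r), (27, 23, w, 27, w), (27, 23, w, 3, v), (27, 23, w, 4, z), (28, 11, p, 28, p), (3, 23, v, 19, r), (3, 23, v, 27, w), (3, 23, v, 3, v), (3, 23, v, 4, z), (3, 34, a, 26, v), (3, 34, a, 3, a), (3, 34, a, 38, y), (38, 34, y, 26, v), (38, 34, y, 3, a), (38, 34, y, 38, y), (4, 23, z, 19, r), (4, 23, z, 27, w), (4, 23, z, 3, v), (4, 23, z, 4, z)}
Selection D ≠ D2: {(19, 23, r, 27, w), (19, 23, r, 3, v), (19, 23, r, 4, z), (26, 34, v, 3, a), (26, 34, v, 38, y), (27, 23, w, 19, r), (27, 23, w, 3, v), (27, 23, w, 4, z), (3, 23, v, 19, r), (3, 23, v, 27, w), (3, 23, v, 4, z), (3, 34, a, 26, v), (3, 34, a, 38, y), (38, 34, y, 26, v), (38, 34, y, 3, a), (4, 23, z, 19, r), (4, 23, z, 27, w), (4, 23, z, 3, v)}
π[A, D2]: project onto (A, D2) (11 duplicate(s) eliminated) → {(23, r), (23, v), (23, w), (23, z), (34, a), (34, v), (34, y)}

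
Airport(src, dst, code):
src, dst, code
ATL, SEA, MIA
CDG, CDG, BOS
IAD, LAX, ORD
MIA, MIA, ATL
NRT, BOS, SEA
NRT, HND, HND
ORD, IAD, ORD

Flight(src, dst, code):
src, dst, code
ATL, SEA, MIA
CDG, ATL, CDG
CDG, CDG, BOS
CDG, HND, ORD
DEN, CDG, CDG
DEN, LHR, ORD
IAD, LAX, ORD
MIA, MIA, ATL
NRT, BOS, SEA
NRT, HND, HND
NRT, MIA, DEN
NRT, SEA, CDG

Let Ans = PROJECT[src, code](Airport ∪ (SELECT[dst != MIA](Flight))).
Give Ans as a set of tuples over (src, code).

{(ATL, MIA), (CDG, BOS), (CDG, CDG), (CDG, ORD), (DEN, CDG), (DEN, ORD), (IAD, ORD), (MIA, ATL), (NRT, CDG), (NRT, HND), (NRT, SEA), (ORD, ORD)}

Selection dst != MIA: {(ATL, SEA, MIA), (CDG, ATL, CDG), (CDG, CDG, BOS), (CDG, HND, ORD), (DEN, CDG, CDG), (DEN, LHR, ORD), (IAD, LAX, ORD), (NRT, BOS, SEA), (NRT, HND, HND), (NRT, SEA, CDG)}
Union: {(ATL, SEA, MIA), (CDG, CDG, BOS), (IAD, LAX, ORD), (MIA, MIA, ATL), (NRT, BOS, SEA), (NRT, HND, HND), (ORD, IAD, ORD)} with {(ATL, SEA, MIA), (CDG, ATL, CDG), (CDG, CDG, BOS), (CDG, HND, ORD), (DEN, CDG, CDG), (DEN, LHR, ORD), (IAD, LAX, ORD), (NRT, BOS, SEA), (NRT, HND, HND), (NRT, SEA, CDG)} → {(ATL, SEA, MIA), (CDG, ATL, CDG), (CDG, CDG, BOS), (CDG, HND, ORD), (DEN, CDG, CDG), (DEN, LHR, ORD), (IAD, LAX, ORD), (MIA, MIA, ATL), (NRT, BOS, SEA), (NRT, HND, HND), (NRT, SEA, CDG), (ORD, IAD, ORD)}
π_{src, code} gives {(ATL, MIA), (CDG, BOS), (CDG, CDG), (CDG, ORD), (DEN, CDG), (DEN, ORD), (IAD, ORD), (MIA, ATL), (NRT, CDG), (NRT, HND), (NRT, SEA), (ORD, ORD)}.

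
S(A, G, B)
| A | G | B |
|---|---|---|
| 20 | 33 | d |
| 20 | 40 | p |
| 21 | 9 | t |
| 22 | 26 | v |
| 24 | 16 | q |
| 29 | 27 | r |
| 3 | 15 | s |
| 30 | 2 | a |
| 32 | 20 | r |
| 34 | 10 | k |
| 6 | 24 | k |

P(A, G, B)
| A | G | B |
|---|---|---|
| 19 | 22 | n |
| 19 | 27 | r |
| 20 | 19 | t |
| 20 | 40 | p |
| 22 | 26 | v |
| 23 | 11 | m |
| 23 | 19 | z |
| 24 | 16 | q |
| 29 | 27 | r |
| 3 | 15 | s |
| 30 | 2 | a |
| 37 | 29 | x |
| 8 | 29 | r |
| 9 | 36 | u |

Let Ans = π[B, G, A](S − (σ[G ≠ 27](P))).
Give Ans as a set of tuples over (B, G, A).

Selection G ≠ 27: {(19, 22, n), (20, 19, t), (20, 40, p), (22, 26, v), (23, 11, m), (23, 19, z), (24, 16, q), (3, 15, s), (30, 2, a), (37, 29, x), (8, 29, r), (9, 36, u)}
Set difference of the two operands is {(20, 33, d), (21, 9, t), (29, 27, r), (32, 20, r), (34, 10, k), (6, 24, k)}.
π[B, G, A]: project onto (B, G, A) → {(d, 33, 20), (k, 10, 34), (k, 24, 6), (r, 20, 32), (r, 27, 29), (t, 9, 21)}

{(d, 33, 20), (k, 10, 34), (k, 24, 6), (r, 20, 32), (r, 27, 29), (t, 9, 21)}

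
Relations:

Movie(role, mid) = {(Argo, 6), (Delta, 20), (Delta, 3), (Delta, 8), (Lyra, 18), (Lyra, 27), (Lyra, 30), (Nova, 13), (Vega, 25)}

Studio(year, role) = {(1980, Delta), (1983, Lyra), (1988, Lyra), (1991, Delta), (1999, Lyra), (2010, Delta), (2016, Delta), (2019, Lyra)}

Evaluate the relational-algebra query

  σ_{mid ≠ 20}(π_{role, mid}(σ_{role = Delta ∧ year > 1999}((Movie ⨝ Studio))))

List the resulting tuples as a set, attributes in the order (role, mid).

Natural join on role: {(Delta, 20, 1980), (Delta, 20, 1991), (Delta, 20, 2010), (Delta, 20, 2016), (Delta, 3, 1980), (Delta, 3, 1991), (Delta, 3, 2010), (Delta, 3, 2016), (Delta, 8, 1980), (Delta, 8, 1991), (Delta, 8, 2010), (Delta, 8, 2016), (Lyra, 18, 1983), (Lyra, 18, 1988), (Lyra, 18, 1999), (Lyra, 18, 2019), (Lyra, 27, 1983), (Lyra, 27, 1988), (Lyra, 27, 1999), (Lyra, 27, 2019), (Lyra, 30, 1983), (Lyra, 30, 1988), (Lyra, 30, 1999), (Lyra, 30, 2019)}
σ[role = Delta ∧ year > 1999]: keep tuples satisfying role = Delta ∧ year > 1999 → {(Delta, 20, 2010), (Delta, 20, 2016), (Delta, 3, 2010), (Delta, 3, 2016), (Delta, 8, 2010), (Delta, 8, 2016)}
Keep only column(s) role, mid (3 duplicate(s) eliminated): {(Delta, 20), (Delta, 3), (Delta, 8)}
σ[mid ≠ 20]: keep tuples satisfying mid ≠ 20 → {(Delta, 3), (Delta, 8)}

{(Delta, 3), (Delta, 8)}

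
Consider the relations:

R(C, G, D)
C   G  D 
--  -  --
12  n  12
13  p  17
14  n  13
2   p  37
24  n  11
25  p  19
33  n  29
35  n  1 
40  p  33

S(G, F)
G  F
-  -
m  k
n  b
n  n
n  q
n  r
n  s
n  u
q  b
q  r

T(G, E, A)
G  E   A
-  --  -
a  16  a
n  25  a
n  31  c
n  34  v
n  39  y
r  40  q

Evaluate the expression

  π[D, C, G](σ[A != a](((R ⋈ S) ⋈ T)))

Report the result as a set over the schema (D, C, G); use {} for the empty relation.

{(1, 35, n), (11, 24, n), (12, 12, n), (13, 14, n), (29, 33, n)}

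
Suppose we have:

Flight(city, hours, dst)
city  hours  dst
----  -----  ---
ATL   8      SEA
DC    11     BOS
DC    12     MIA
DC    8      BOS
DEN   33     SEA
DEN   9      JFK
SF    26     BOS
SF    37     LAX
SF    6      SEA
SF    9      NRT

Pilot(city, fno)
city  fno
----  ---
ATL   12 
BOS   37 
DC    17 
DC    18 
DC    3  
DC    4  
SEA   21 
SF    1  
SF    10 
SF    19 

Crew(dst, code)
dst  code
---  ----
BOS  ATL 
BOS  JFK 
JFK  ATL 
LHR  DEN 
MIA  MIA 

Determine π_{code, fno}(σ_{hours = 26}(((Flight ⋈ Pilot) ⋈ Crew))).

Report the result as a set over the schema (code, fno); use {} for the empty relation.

{(ATL, 1), (ATL, 10), (ATL, 19), (JFK, 1), (JFK, 10), (JFK, 19)}

Flight ⋈ Pilot (natural join on city): {(ATL, 8, SEA, 12), (DC, 11, BOS, 17), (DC, 11, BOS, 18), (DC, 11, BOS, 3), (DC, 11, BOS, 4), (DC, 12, MIA, 17), (DC, 12, MIA, 18), (DC, 12, MIA, 3), (DC, 12, MIA, 4), (DC, 8, BOS, 17), (DC, 8, BOS, 18), (DC, 8, BOS, 3), (DC, 8, BOS, 4), (SF, 26, BOS, 1), (SF, 26, BOS, 10), (SF, 26, BOS, 19), (SF, 37, LAX, 1), (SF, 37, LAX, 10), (SF, 37, LAX, 19), (SF, 6, SEA, 1), (SF, 6, SEA, 10), (SF, 6, SEA, 19), (SF, 9, NRT, 1), (SF, 9, NRT, 10), (SF, 9, NRT, 19)}
(Flight ⋈ Pilot) ⋈ Crew (natural join on dst): {(DC, 11, BOS, 17, ATL), (DC, 11, BOS, 17, JFK), (DC, 11, BOS, 18, ATL), (DC, 11, BOS, 18, JFK), (DC, 11, BOS, 3, ATL), (DC, 11, BOS, 3, JFK), (DC, 11, BOS, 4, ATL), (DC, 11, BOS, 4, JFK), (DC, 12, MIA, 17, MIA), (DC, 12, MIA, 18, MIA), (DC, 12, MIA, 3, MIA), (DC, 12, MIA, 4, MIA), (DC, 8, BOS, 17, ATL), (DC, 8, BOS, 17, JFK), (DC, 8, BOS, 18, ATL), (DC, 8, BOS, 18, JFK), (DC, 8, BOS, 3, ATL), (DC, 8, BOS, 3, JFK), (DC, 8, BOS, 4, ATL), (DC, 8, BOS, 4, JFK), (SF, 26, BOS, 1, ATL), (SF, 26, BOS, 1, JFK), (SF, 26, BOS, 10, ATL), (SF, 26, BOS, 10, JFK), (SF, 26, BOS, 19, ATL), (SF, 26, BOS, 19, JFK)}
Filtering on hours = 26 leaves {(SF, 26, BOS, 1, ATL), (SF, 26, BOS, 1, JFK), (SF, 26, BOS, 10, ATL), (SF, 26, BOS, 10, JFK), (SF, 26, BOS, 19, ATL), (SF, 26, BOS, 19, JFK)}.
Keep only column(s) code, fno: {(ATL, 1), (ATL, 10), (ATL, 19), (JFK, 1), (JFK, 10), (JFK, 19)}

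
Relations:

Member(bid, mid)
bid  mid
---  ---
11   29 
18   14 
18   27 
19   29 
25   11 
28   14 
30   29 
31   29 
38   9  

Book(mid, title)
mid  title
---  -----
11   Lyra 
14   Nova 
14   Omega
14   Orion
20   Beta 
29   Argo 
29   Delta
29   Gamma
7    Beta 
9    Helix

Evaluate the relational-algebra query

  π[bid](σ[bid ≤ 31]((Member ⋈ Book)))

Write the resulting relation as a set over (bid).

{11, 18, 19, 25, 28, 30, 31}

Member ⋈ Book (natural join on mid): {(11, 29, Argo), (11, 29, Delta), (11, 29, Gamma), (18, 14, Nova), (18, 14, Omega), (18, 14, Orion), (19, 29, Argo), (19, 29, Delta), (19, 29, Gamma), (25, 11, Lyra), (28, 14, Nova), (28, 14, Omega), (28, 14, Orion), (30, 29, Argo), (30, 29, Delta), (30, 29, Gamma), (31, 29, Argo), (31, 29, Delta), (31, 29, Gamma), (38, 9, Helix)}
Selection bid ≤ 31: {(11, 29, Argo), (11, 29, Delta), (11, 29, Gamma), (18, 14, Nova), (18, 14, Omega), (18, 14, Orion), (19, 29, Argo), (19, 29, Delta), (19, 29, Gamma), (25, 11, Lyra), (28, 14, Nova), (28, 14, Omega), (28, 14, Orion), (30, 29, Argo), (30, 29, Delta), (30, 29, Gamma), (31, 29, Argo), (31, 29, Delta), (31, 29, Gamma)}
π_{bid} gives {11, 18, 19, 25, 28, 30, 31} (12 duplicate(s) eliminated).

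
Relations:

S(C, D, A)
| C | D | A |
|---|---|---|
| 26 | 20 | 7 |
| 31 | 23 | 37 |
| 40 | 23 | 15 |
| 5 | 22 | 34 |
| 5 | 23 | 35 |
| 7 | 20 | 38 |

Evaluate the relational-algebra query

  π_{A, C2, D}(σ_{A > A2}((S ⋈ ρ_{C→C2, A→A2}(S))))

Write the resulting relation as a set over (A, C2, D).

ρ[C→C2, A→A2]: schema becomes (C2, D, A2); tuples unchanged.
Joining S and ρ_{C→C2, A→A2}(S) on D yields {(26, 20, 7, 26, 7), (26, 20, 7, 7, 38), (31, 23, 37, 31, 37), (31, 23, 37, 40, 15), (31, 23, 37, 5, 35), (40, 23, 15, 31, 37), (40, 23, 15, 40, 15), (40, 23, 15, 5, 35), (5, 22, 34, 5, 34), (5, 23, 35, 31, 37), (5, 23, 35, 40, 15), (5, 23, 35, 5, 35), (7, 20, 38, 26, 7), (7, 20, 38, 7, 38)}.
Selection A > A2: {(31, 23, 37, 40, 15), (31, 23, 37, 5, 35), (5, 23, 35, 40, 15), (7, 20, 38, 26, 7)}
Keep only column(s) A, C2, D: {(35, 40, 23), (37, 40, 23), (37, 5, 23), (38, 26, 20)}

{(35, 40, 23), (37, 40, 23), (37, 5, 23), (38, 26, 20)}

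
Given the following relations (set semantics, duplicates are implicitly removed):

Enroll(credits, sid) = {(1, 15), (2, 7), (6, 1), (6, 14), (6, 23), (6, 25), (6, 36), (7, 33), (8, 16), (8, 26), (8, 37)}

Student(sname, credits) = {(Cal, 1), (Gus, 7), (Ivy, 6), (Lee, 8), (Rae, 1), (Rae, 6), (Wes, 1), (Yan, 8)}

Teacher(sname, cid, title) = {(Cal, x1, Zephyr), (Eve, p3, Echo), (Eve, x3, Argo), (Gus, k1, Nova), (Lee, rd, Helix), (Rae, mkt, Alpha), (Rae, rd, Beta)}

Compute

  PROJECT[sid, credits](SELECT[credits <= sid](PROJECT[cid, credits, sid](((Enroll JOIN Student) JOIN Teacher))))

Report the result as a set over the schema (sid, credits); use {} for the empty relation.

{(14, 6), (15, 1), (16, 8), (23, 6), (25, 6), (26, 8), (33, 7), (36, 6), (37, 8)}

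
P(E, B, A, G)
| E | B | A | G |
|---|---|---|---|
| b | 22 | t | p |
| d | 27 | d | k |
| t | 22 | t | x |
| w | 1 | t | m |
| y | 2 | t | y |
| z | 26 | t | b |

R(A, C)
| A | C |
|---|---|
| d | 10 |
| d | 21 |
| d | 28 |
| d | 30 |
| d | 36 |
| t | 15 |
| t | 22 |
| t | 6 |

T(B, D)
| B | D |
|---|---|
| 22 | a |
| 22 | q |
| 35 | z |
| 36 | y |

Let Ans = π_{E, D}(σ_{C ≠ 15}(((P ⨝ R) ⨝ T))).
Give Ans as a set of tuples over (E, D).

P ⋈ R (natural join on A): {(b, 22, t, p, 15), (b, 22, t, p, 22), (b, 22, t, p, 6), (d, 27, d, k, 10), (d, 27, d, k, 21), (d, 27, d, k, 28), (d, 27, d, k, 30), (d, 27, d, k, 36), (t, 22, t, x, 15), (t, 22, t, x, 22), (t, 22, t, x, 6), (w, 1, t, m, 15), (w, 1, t, m, 22), (w, 1, t, m, 6), (y, 2, t, y, 15), (y, 2, t, y, 22), (y, 2, t, y, 6), (z, 26, t, b, 15), (z, 26, t, b, 22), (z, 26, t, b, 6)}
(P ⨝ R) ⋈ T (natural join on B): {(b, 22, t, p, 15, a), (b, 22, t, p, 15, q), (b, 22, t, p, 22, a), (b, 22, t, p, 22, q), (b, 22, t, p, 6, a), (b, 22, t, p, 6, q), (t, 22, t, x, 15, a), (t, 22, t, x, 15, q), (t, 22, t, x, 22, a), (t, 22, t, x, 22, q), (t, 22, t, x, 6, a), (t, 22, t, x, 6, q)}
Apply σ_{C ≠ 15}; surviving tuples: {(b, 22, t, p, 22, a), (b, 22, t, p, 22, q), (b, 22, t, p, 6, a), (b, 22, t, p, 6, q), (t, 22, t, x, 22, a), (t, 22, t, x, 22, q), (t, 22, t, x, 6, a), (t, 22, t, x, 6, q)}
π[E, D]: project onto (E, D) (4 duplicate(s) eliminated) → {(b, a), (b, q), (t, a), (t, q)}

{(b, a), (b, q), (t, a), (t, q)}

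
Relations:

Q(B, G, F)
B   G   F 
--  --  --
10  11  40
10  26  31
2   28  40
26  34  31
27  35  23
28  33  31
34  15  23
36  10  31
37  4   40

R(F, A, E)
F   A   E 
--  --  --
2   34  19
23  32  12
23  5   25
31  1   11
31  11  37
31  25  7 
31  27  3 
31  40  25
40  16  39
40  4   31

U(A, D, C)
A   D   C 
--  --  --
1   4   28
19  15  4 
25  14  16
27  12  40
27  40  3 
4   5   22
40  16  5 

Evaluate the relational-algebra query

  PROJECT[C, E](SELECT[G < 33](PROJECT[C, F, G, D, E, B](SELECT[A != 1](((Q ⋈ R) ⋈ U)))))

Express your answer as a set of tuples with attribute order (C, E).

{(16, 7), (22, 31), (3, 3), (40, 3), (5, 25)}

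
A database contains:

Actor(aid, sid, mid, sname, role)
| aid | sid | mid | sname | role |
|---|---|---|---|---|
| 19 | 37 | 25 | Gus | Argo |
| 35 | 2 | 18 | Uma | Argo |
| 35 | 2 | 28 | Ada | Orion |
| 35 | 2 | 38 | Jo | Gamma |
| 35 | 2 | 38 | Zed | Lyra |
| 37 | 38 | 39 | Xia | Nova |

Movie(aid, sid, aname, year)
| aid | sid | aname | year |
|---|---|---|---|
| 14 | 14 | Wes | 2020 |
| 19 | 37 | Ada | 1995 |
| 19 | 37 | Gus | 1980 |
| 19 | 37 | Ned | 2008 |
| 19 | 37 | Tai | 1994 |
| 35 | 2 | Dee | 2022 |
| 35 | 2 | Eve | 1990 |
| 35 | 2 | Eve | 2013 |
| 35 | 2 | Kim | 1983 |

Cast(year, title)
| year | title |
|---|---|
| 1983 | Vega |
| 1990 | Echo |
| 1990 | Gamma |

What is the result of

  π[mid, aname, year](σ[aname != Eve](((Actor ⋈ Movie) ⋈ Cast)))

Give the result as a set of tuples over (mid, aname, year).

{(18, Kim, 1983), (28, Kim, 1983), (38, Kim, 1983)}

Actor ⋈ Movie (natural join on aid, sid): {(19, 37, 25, Gus, Argo, Ada, 1995), (19, 37, 25, Gus, Argo, Gus, 1980), (19, 37, 25, Gus, Argo, Ned, 2008), (19, 37, 25, Gus, Argo, Tai, 1994), (35, 2, 18, Uma, Argo, Dee, 2022), (35, 2, 18, Uma, Argo, Eve, 1990), (35, 2, 18, Uma, Argo, Eve, 2013), (35, 2, 18, Uma, Argo, Kim, 1983), (35, 2, 28, Ada, Orion, Dee, 2022), (35, 2, 28, Ada, Orion, Eve, 1990), (35, 2, 28, Ada, Orion, Eve, 2013), (35, 2, 28, Ada, Orion, Kim, 1983), (35, 2, 38, Jo, Gamma, Dee, 2022), (35, 2, 38, Jo, Gamma, Eve, 1990), (35, 2, 38, Jo, Gamma, Eve, 2013), (35, 2, 38, Jo, Gamma, Kim, 1983), (35, 2, 38, Zed, Lyra, Dee, 2022), (35, 2, 38, Zed, Lyra, Eve, 1990), (35, 2, 38, Zed, Lyra, Eve, 2013), (35, 2, 38, Zed, Lyra, Kim, 1983)}
(Actor ⋈ Movie) ⋈ Cast (natural join on year): {(35, 2, 18, Uma, Argo, Eve, 1990, Echo), (35, 2, 18, Uma, Argo, Eve, 1990, Gamma), (35, 2, 18, Uma, Argo, Kim, 1983, Vega), (35, 2, 28, Ada, Orion, Eve, 1990, Echo), (35, 2, 28, Ada, Orion, Eve, 1990, Gamma), (35, 2, 28, Ada, Orion, Kim, 1983, Vega), (35, 2, 38, Jo, Gamma, Eve, 1990, Echo), (35, 2, 38, Jo, Gamma, Eve, 1990, Gamma), (35, 2, 38, Jo, Gamma, Kim, 1983, Vega), (35, 2, 38, Zed, Lyra, Eve, 1990, Echo), (35, 2, 38, Zed, Lyra, Eve, 1990, Gamma), (35, 2, 38, Zed, Lyra, Kim, 1983, Vega)}
Filtering on aname != Eve leaves {(35, 2, 18, Uma, Argo, Kim, 1983, Vega), (35, 2, 28, Ada, Orion, Kim, 1983, Vega), (35, 2, 38, Jo, Gamma, Kim, 1983, Vega), (35, 2, 38, Zed, Lyra, Kim, 1983, Vega)}.
π_{mid, aname, year} gives {(18, Kim, 1983), (28, Kim, 1983), (38, Kim, 1983)} (1 duplicate(s) eliminated).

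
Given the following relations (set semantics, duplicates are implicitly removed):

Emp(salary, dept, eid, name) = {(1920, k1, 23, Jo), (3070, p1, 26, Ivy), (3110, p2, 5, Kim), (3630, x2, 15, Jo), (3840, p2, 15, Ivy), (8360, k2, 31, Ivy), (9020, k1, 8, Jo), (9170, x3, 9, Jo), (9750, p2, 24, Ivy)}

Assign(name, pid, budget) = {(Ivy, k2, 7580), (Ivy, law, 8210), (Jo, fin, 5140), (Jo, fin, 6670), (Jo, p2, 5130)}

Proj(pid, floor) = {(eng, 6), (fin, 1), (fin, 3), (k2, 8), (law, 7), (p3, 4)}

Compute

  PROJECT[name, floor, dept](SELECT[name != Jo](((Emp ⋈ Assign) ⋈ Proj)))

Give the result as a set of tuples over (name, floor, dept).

Joining Emp and Assign on name yields {(1920, k1, 23, Jo, fin, 5140), (1920, k1, 23, Jo, fin, 6670), (1920, k1, 23, Jo, p2, 5130), (3070, p1, 26, Ivy, k2, 7580), (3070, p1, 26, Ivy, law, 8210), (3630, x2, 15, Jo, fin, 5140), (3630, x2, 15, Jo, fin, 6670), (3630, x2, 15, Jo, p2, 5130), (3840, p2, 15, Ivy, k2, 7580), (3840, p2, 15, Ivy, law, 8210), (8360, k2, 31, Ivy, k2, 7580), (8360, k2, 31, Ivy, law, 8210), (9020, k1, 8, Jo, fin, 5140), (9020, k1, 8, Jo, fin, 6670), (9020, k1, 8, Jo, p2, 5130), (9170, x3, 9, Jo, fin, 5140), (9170, x3, 9, Jo, fin, 6670), (9170, x3, 9, Jo, p2, 5130), (9750, p2, 24, Ivy, k2, 7580), (9750, p2, 24, Ivy, law, 8210)}.
Joining (Emp ⋈ Assign) and Proj on pid yields {(1920, k1, 23, Jo, fin, 5140, 1), (1920, k1, 23, Jo, fin, 5140, 3), (1920, k1, 23, Jo, fin, 6670, 1), (1920, k1, 23, Jo, fin, 6670, 3), (3070, p1, 26, Ivy, k2, 7580, 8), (3070, p1, 26, Ivy, law, 8210, 7), (3630, x2, 15, Jo, fin, 5140, 1), (3630, x2, 15, Jo, fin, 5140, 3), (3630, x2, 15, Jo, fin, 6670, 1), (3630, x2, 15, Jo, fin, 6670, 3), (3840, p2, 15, Ivy, k2, 7580, 8), (3840, p2, 15, Ivy, law, 8210, 7), (8360, k2, 31, Ivy, k2, 7580, 8), (8360, k2, 31, Ivy, law, 8210, 7), (9020, k1, 8, Jo, fin, 5140, 1), (9020, k1, 8, Jo, fin, 5140, 3), (9020, k1, 8, Jo, fin, 6670, 1), (9020, k1, 8, Jo, fin, 6670, 3), (9170, x3, 9, Jo, fin, 5140, 1), (9170, x3, 9, Jo, fin, 5140, 3), (9170, x3, 9, Jo, fin, 6670, 1), (9170, x3, 9, Jo, fin, 6670, 3), (9750, p2, 24, Ivy, k2, 7580, 8), (9750, p2, 24, Ivy, law, 8210, 7)}.
Filtering on name != Jo leaves {(3070, p1, 26, Ivy, k2, 7580, 8), (3070, p1, 26, Ivy, law, 8210, 7), (3840, p2, 15, Ivy, k2, 7580, 8), (3840, p2, 15, Ivy, law, 8210, 7), (8360, k2, 31, Ivy, k2, 7580, 8), (8360, k2, 31, Ivy, law, 8210, 7), (9750, p2, 24, Ivy, k2, 7580, 8), (9750, p2, 24, Ivy, law, 8210, 7)}.
π[name, floor, dept]: project onto (name, floor, dept) (2 duplicate(s) eliminated) → {(Ivy, 7, k2), (Ivy, 7, p1), (Ivy, 7, p2), (Ivy, 8, k2), (Ivy, 8, p1), (Ivy, 8, p2)}

{(Ivy, 7, k2), (Ivy, 7, p1), (Ivy, 7, p2), (Ivy, 8, k2), (Ivy, 8, p1), (Ivy, 8, p2)}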